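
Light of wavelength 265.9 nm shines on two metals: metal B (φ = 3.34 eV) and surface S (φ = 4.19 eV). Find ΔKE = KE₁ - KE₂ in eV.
0.8500 eV

Using KE_max = hc/λ - φ for each metal:

Photon energy: E = hc/λ = 4.6628 eV

For metal B (φ₁ = 3.34 eV):
KE₁ = E - φ₁ = 4.6628 - 3.34 = 1.3228 eV

For surface S (φ₂ = 4.19 eV):
KE₂ = E - φ₂ = 4.6628 - 4.19 = 0.4728 eV

Difference:
ΔKE = KE₁ - KE₂ = 1.3228 - 0.4728 = 0.8500 eV

Note: The difference equals the difference in work functions: 4.19 - 3.34 = 0.85 eV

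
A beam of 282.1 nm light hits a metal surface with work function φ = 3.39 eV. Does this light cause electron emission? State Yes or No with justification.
Yes

For photoemission, the photon energy must exceed the work function.

Photon energy: E = hc/λ = 4.3950 eV
Work function: φ = 3.39 eV

Since E_photon (4.3950 eV) > φ (3.39 eV), photoemission WILL occur.
The threshold wavelength is λ₀ = hc/φ = 365.7 nm.
Since 282.1 nm < 365.7 nm, the light has sufficient energy.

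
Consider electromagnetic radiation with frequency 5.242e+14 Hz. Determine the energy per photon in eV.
2.1679 eV

Using E = hf:

E = hf = (6.626×10⁻³⁴ J·s)(5.242e+14 Hz)
E = 2.1679 eV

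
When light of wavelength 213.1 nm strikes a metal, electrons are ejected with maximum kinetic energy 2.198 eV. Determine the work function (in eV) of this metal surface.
3.62 eV

From Einstein's photoelectric equation: KE_max = hf - φ = hc/λ - φ

Rearranging for φ:
φ = hc/λ - KE_max

Calculate photon energy:
E_photon = hc/λ = 5.8181 eV

Therefore:
φ = 5.8181 - 2.198 = 3.62 eV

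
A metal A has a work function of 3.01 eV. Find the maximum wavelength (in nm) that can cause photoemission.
411.91 nm

The threshold wavelength is when the photon energy equals the work function:
hc/λ₀ = φ

Solving for λ₀:
λ₀ = hc/φ = (6.626×10⁻³⁴ J·s)(3×10⁸ m/s) / (3.01 eV × 1.602×10⁻¹⁹ J/eV)
λ₀ = 411.91 nm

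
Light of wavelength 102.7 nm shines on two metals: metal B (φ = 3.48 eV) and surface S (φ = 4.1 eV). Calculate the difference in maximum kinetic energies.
0.6200 eV

Using KE_max = hc/λ - φ for each metal:

Photon energy: E = hc/λ = 12.0725 eV

For metal B (φ₁ = 3.48 eV):
KE₁ = E - φ₁ = 12.0725 - 3.48 = 8.5925 eV

For surface S (φ₂ = 4.1 eV):
KE₂ = E - φ₂ = 12.0725 - 4.1 = 7.9725 eV

Difference:
ΔKE = KE₁ - KE₂ = 8.5925 - 7.9725 = 0.6200 eV

Note: The difference equals the difference in work functions: 4.1 - 3.48 = 0.62 eV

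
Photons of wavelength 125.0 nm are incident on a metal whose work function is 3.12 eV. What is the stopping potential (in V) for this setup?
6.7987 V

The stopping potential V_s satisfies: eV_s = KE_max

First, find KE_max using Einstein's equation:
E_photon = hc/λ = 9.9187 eV
KE_max = E_photon - φ = 9.9187 - 3.12 = 6.7987 eV

Since eV_s = KE_max:
V_s = KE_max/e = 6.7987 V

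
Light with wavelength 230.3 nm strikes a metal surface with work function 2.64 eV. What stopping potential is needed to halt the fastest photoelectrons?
2.7436 V

The stopping potential V_s satisfies: eV_s = KE_max

First, find KE_max using Einstein's equation:
E_photon = hc/λ = 5.3836 eV
KE_max = E_photon - φ = 5.3836 - 2.64 = 2.7436 eV

Since eV_s = KE_max:
V_s = KE_max/e = 2.7436 V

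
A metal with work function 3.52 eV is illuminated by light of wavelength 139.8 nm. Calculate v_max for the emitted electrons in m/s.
1.3717e+06 m/s

First, find the maximum kinetic energy:
E_photon = hc/λ = 8.8687 eV
KE_max = E_photon - φ = 8.8687 - 3.52 = 5.3487 eV

Convert to Joules: KE_max = 5.3487 × 1.602×10⁻¹⁹ J = 8.5695e-19 J

Then use KE = ½mv² to find velocity:
v = √(2·KE/m) = √(2 × 8.5695e-19 J / 9.109e-31 kg)
v = 1.3717e+06 m/s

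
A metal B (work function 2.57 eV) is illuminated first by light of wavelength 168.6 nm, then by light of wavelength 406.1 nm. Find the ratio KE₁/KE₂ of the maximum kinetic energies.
9.9033

Using Einstein's equation: KE_max = hc/λ - φ

For λ₁ = 168.6 nm:
E₁ = hc/λ₁ = 7.3537 eV
KE₁ = E₁ - φ = 7.3537 - 2.57 = 4.7837 eV

For λ₂ = 406.1 nm:
E₂ = hc/λ₂ = 3.0530 eV
KE₂ = E₂ - φ = 3.0530 - 2.57 = 0.4830 eV

Ratio: KE₁/KE₂ = 4.7837/0.4830 = 9.9033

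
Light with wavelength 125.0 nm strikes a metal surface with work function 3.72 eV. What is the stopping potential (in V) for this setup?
6.1987 V

The stopping potential V_s satisfies: eV_s = KE_max

First, find KE_max using Einstein's equation:
E_photon = hc/λ = 9.9187 eV
KE_max = E_photon - φ = 9.9187 - 3.72 = 6.1987 eV

Since eV_s = KE_max:
V_s = KE_max/e = 6.1987 V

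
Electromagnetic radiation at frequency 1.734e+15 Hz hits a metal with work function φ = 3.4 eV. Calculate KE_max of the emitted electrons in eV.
3.7712 eV

Using Einstein's photoelectric equation: KE_max = hf - φ

First, calculate the photon energy:
E_photon = hf = (6.626×10⁻³⁴ J·s)(1.734e+15 Hz)
E_photon = 7.1712 eV

Then, the maximum kinetic energy:
KE_max = E_photon - φ = 7.1712 eV - 3.4 eV = 3.7712 eV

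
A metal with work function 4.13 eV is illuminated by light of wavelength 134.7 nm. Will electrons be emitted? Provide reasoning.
Yes

For photoemission, the photon energy must exceed the work function.

Photon energy: E = hc/λ = 9.2045 eV
Work function: φ = 4.13 eV

Since E_photon (9.2045 eV) > φ (4.13 eV), photoemission WILL occur.
The threshold wavelength is λ₀ = hc/φ = 300.2 nm.
Since 134.7 nm < 300.2 nm, the light has sufficient energy.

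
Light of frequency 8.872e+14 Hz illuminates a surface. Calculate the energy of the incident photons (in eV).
3.6692 eV

Using E = hf:

E = hf = (6.626×10⁻³⁴ J·s)(8.872e+14 Hz)
E = 3.6692 eV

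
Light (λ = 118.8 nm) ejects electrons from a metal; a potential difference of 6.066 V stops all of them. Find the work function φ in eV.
4.37 eV

The stopping potential gives the maximum kinetic energy: KE_max = eV_s = 6.066 eV

From Einstein's photoelectric equation: KE_max = hc/λ - φ
Rearranging: φ = hc/λ - KE_max

Calculate photon energy:
E_photon = hc/λ = (6.626×10⁻³⁴ J·s)(3×10⁸ m/s) / (118.8×10⁻⁹ m) = 10.4364 eV

Therefore:
φ = 10.4364 - 6.066 = 4.37 eV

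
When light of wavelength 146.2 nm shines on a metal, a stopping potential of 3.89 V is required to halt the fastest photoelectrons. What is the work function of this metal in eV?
4.59 eV

The stopping potential gives the maximum kinetic energy: KE_max = eV_s = 3.89 eV

From Einstein's photoelectric equation: KE_max = hc/λ - φ
Rearranging: φ = hc/λ - KE_max

Calculate photon energy:
E_photon = hc/λ = (6.626×10⁻³⁴ J·s)(3×10⁸ m/s) / (146.2×10⁻⁹ m) = 8.4805 eV

Therefore:
φ = 8.4805 - 3.89 = 4.59 eV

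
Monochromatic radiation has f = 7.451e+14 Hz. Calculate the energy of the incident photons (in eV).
3.0815 eV

Using E = hf:

E = hf = (6.626×10⁻³⁴ J·s)(7.451e+14 Hz)
E = 3.0815 eV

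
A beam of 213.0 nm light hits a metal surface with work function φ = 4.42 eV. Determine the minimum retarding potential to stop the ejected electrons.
1.4009 V

The stopping potential V_s satisfies: eV_s = KE_max

First, find KE_max using Einstein's equation:
E_photon = hc/λ = 5.8209 eV
KE_max = E_photon - φ = 5.8209 - 4.42 = 1.4009 eV

Since eV_s = KE_max:
V_s = KE_max/e = 1.4009 V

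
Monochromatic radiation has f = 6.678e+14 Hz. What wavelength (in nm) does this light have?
448.93 nm

Using the wave equation: c = fλ

Solving for wavelength:
λ = c/f = (3×10⁸ m/s) / (6.678e+14 Hz)
λ = 448.93 nm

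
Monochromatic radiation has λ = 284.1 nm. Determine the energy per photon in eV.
4.3641 eV

Using E = hf = hc/λ:

E = hc/λ = (6.626×10⁻³⁴ J·s)(3×10⁸ m/s) / (284.1×10⁻⁹ m)
E = 4.3641 eV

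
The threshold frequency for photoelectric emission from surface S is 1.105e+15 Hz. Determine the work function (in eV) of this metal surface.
4.57 eV

At the threshold frequency, photon energy equals work function:
φ = hf₀

Calculating:
φ = (6.626×10⁻³⁴ J·s)(1.105e+15 Hz)
φ = 4.57 eV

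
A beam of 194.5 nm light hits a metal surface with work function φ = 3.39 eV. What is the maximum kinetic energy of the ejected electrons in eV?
2.9845 eV

Using Einstein's photoelectric equation: KE_max = hf - φ = hc/λ - φ

First, calculate the photon energy:
E_photon = hc/λ = (6.626×10⁻³⁴ J·s)(3×10⁸ m/s) / (194.5×10⁻⁹ m)
E_photon = 6.3745 eV

Then, the maximum kinetic energy:
KE_max = E_photon - φ = 6.3745 eV - 3.39 eV = 2.9845 eV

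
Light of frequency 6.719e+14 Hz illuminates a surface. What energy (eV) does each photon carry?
2.7788 eV

Using E = hf:

E = hf = (6.626×10⁻³⁴ J·s)(6.719e+14 Hz)
E = 2.7788 eV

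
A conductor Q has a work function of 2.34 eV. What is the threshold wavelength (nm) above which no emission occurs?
529.85 nm

The threshold wavelength is when the photon energy equals the work function:
hc/λ₀ = φ

Solving for λ₀:
λ₀ = hc/φ = (6.626×10⁻³⁴ J·s)(3×10⁸ m/s) / (2.34 eV × 1.602×10⁻¹⁹ J/eV)
λ₀ = 529.85 nm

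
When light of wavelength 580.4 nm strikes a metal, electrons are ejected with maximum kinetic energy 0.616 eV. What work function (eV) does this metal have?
1.52 eV

From Einstein's photoelectric equation: KE_max = hf - φ = hc/λ - φ

Rearranging for φ:
φ = hc/λ - KE_max

Calculate photon energy:
E_photon = hc/λ = 2.1362 eV

Therefore:
φ = 2.1362 - 0.616 = 1.52 eV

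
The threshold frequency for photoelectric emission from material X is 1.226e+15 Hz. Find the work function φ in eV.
5.07 eV

At the threshold frequency, photon energy equals work function:
φ = hf₀

Calculating:
φ = (6.626×10⁻³⁴ J·s)(1.226e+15 Hz)
φ = 5.07 eV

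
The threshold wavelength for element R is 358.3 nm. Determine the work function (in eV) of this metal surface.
3.46 eV

At the threshold wavelength, photon energy equals work function:
φ = hc/λ₀

Calculating:
φ = (6.626×10⁻³⁴ J·s)(3×10⁸ m/s) / (358.3×10⁻⁹ m)
φ = 3.46 eV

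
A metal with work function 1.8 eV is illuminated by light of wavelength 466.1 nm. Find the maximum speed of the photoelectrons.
5.5003e+05 m/s

First, find the maximum kinetic energy:
E_photon = hc/λ = 2.6600 eV
KE_max = E_photon - φ = 2.6600 - 1.8 = 0.8600 eV

Convert to Joules: KE_max = 0.8600 × 1.602×10⁻¹⁹ J = 1.3779e-19 J

Then use KE = ½mv² to find velocity:
v = √(2·KE/m) = √(2 × 1.3779e-19 J / 9.109e-31 kg)
v = 5.5003e+05 m/s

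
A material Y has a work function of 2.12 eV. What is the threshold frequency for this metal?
5.1261e+14 Hz

The threshold frequency is when the photon energy equals the work function:
hf₀ = φ

Solving for f₀:
f₀ = φ/h = (2.12 eV × 1.602×10⁻¹⁹ J/eV) / (6.626×10⁻³⁴ J·s)
f₀ = 5.1261e+14 Hz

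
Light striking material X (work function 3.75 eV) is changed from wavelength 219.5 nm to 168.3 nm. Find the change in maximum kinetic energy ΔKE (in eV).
1.7184 eV

Using Einstein's equation: KE_max = hc/λ - φ

For λ₁ = 219.5 nm:
KE₁ = hc/λ₁ - φ = 5.6485 - 3.75 = 1.8985 eV

For λ₂ = 168.3 nm:
KE₂ = hc/λ₂ - φ = 7.3669 - 3.75 = 3.6169 eV

Change in KE:
ΔKE = KE₂ - KE₁ = 3.6169 - 1.8985 = 1.7184 eV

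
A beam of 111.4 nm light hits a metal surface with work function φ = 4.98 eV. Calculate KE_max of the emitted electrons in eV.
6.1496 eV

Using Einstein's photoelectric equation: KE_max = hf - φ = hc/λ - φ

First, calculate the photon energy:
E_photon = hc/λ = (6.626×10⁻³⁴ J·s)(3×10⁸ m/s) / (111.4×10⁻⁹ m)
E_photon = 11.1296 eV

Then, the maximum kinetic energy:
KE_max = E_photon - φ = 11.1296 eV - 4.98 eV = 6.1496 eV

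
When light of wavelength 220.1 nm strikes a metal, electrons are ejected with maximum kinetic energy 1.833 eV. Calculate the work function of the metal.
3.80 eV

From Einstein's photoelectric equation: KE_max = hf - φ = hc/λ - φ

Rearranging for φ:
φ = hc/λ - KE_max

Calculate photon energy:
E_photon = hc/λ = 5.6331 eV

Therefore:
φ = 5.6331 - 1.833 = 3.80 eV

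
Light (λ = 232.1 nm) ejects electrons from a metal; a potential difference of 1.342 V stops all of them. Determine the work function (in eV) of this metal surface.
4.00 eV

The stopping potential gives the maximum kinetic energy: KE_max = eV_s = 1.342 eV

From Einstein's photoelectric equation: KE_max = hc/λ - φ
Rearranging: φ = hc/λ - KE_max

Calculate photon energy:
E_photon = hc/λ = (6.626×10⁻³⁴ J·s)(3×10⁸ m/s) / (232.1×10⁻⁹ m) = 5.3418 eV

Therefore:
φ = 5.3418 - 1.342 = 4.00 eV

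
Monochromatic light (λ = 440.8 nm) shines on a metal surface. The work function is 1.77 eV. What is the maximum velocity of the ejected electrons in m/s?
6.0563e+05 m/s

First, find the maximum kinetic energy:
E_photon = hc/λ = 2.8127 eV
KE_max = E_photon - φ = 2.8127 - 1.77 = 1.0427 eV

Convert to Joules: KE_max = 1.0427 × 1.602×10⁻¹⁹ J = 1.6706e-19 J

Then use KE = ½mv² to find velocity:
v = √(2·KE/m) = √(2 × 1.6706e-19 J / 9.109e-31 kg)
v = 6.0563e+05 m/s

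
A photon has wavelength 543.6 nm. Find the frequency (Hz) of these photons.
5.5149e+14 Hz

Using the wave equation: c = fλ

Solving for frequency:
f = c/λ = (3×10⁸ m/s) / (543.6×10⁻⁹ m)
f = 5.5149e+14 Hz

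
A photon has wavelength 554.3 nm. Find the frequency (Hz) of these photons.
5.4085e+14 Hz

Using the wave equation: c = fλ

Solving for frequency:
f = c/λ = (3×10⁸ m/s) / (554.3×10⁻⁹ m)
f = 5.4085e+14 Hz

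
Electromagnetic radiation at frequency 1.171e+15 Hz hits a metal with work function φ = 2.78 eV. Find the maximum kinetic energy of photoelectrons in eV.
2.0629 eV

Using Einstein's photoelectric equation: KE_max = hf - φ

First, calculate the photon energy:
E_photon = hf = (6.626×10⁻³⁴ J·s)(1.171e+15 Hz)
E_photon = 4.8429 eV

Then, the maximum kinetic energy:
KE_max = E_photon - φ = 4.8429 eV - 2.78 eV = 2.0629 eV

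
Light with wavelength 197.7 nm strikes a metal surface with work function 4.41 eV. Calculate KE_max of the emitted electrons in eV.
1.8613 eV

Using Einstein's photoelectric equation: KE_max = hf - φ = hc/λ - φ

First, calculate the photon energy:
E_photon = hc/λ = (6.626×10⁻³⁴ J·s)(3×10⁸ m/s) / (197.7×10⁻⁹ m)
E_photon = 6.2713 eV

Then, the maximum kinetic energy:
KE_max = E_photon - φ = 6.2713 eV - 4.41 eV = 1.8613 eV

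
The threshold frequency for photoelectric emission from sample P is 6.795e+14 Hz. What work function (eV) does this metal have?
2.81 eV

At the threshold frequency, photon energy equals work function:
φ = hf₀

Calculating:
φ = (6.626×10⁻³⁴ J·s)(6.795e+14 Hz)
φ = 2.81 eV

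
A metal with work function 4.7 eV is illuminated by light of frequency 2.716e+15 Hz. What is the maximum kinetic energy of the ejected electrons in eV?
6.5325 eV

Using Einstein's photoelectric equation: KE_max = hf - φ

First, calculate the photon energy:
E_photon = hf = (6.626×10⁻³⁴ J·s)(2.716e+15 Hz)
E_photon = 11.2325 eV

Then, the maximum kinetic energy:
KE_max = E_photon - φ = 11.2325 eV - 4.7 eV = 6.5325 eV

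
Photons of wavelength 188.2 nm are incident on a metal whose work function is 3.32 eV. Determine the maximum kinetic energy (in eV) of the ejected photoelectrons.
3.2679 eV

Using Einstein's photoelectric equation: KE_max = hf - φ = hc/λ - φ

First, calculate the photon energy:
E_photon = hc/λ = (6.626×10⁻³⁴ J·s)(3×10⁸ m/s) / (188.2×10⁻⁹ m)
E_photon = 6.5879 eV

Then, the maximum kinetic energy:
KE_max = E_photon - φ = 6.5879 eV - 3.32 eV = 3.2679 eV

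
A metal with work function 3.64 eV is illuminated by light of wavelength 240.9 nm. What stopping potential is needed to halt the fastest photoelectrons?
1.5067 V

The stopping potential V_s satisfies: eV_s = KE_max

First, find KE_max using Einstein's equation:
E_photon = hc/λ = 5.1467 eV
KE_max = E_photon - φ = 5.1467 - 3.64 = 1.5067 eV

Since eV_s = KE_max:
V_s = KE_max/e = 1.5067 V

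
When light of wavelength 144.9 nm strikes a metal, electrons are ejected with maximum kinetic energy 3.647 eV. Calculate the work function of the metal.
4.91 eV

From Einstein's photoelectric equation: KE_max = hf - φ = hc/λ - φ

Rearranging for φ:
φ = hc/λ - KE_max

Calculate photon energy:
E_photon = hc/λ = 8.5565 eV

Therefore:
φ = 8.5565 - 3.647 = 4.91 eV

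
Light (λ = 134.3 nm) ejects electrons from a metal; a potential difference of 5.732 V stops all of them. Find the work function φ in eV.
3.50 eV

The stopping potential gives the maximum kinetic energy: KE_max = eV_s = 5.732 eV

From Einstein's photoelectric equation: KE_max = hc/λ - φ
Rearranging: φ = hc/λ - KE_max

Calculate photon energy:
E_photon = hc/λ = (6.626×10⁻³⁴ J·s)(3×10⁸ m/s) / (134.3×10⁻⁹ m) = 9.2319 eV

Therefore:
φ = 9.2319 - 5.732 = 3.50 eV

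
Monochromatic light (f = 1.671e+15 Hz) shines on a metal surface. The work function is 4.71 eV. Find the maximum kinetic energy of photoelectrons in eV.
2.2007 eV

Using Einstein's photoelectric equation: KE_max = hf - φ

First, calculate the photon energy:
E_photon = hf = (6.626×10⁻³⁴ J·s)(1.671e+15 Hz)
E_photon = 6.9107 eV

Then, the maximum kinetic energy:
KE_max = E_photon - φ = 6.9107 eV - 4.71 eV = 2.2007 eV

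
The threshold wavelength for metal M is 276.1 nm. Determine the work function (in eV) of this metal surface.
4.49 eV

At the threshold wavelength, photon energy equals work function:
φ = hc/λ₀

Calculating:
φ = (6.626×10⁻³⁴ J·s)(3×10⁸ m/s) / (276.1×10⁻⁹ m)
φ = 4.49 eV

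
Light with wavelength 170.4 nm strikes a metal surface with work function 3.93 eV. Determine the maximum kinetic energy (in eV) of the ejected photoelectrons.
3.3461 eV

Using Einstein's photoelectric equation: KE_max = hf - φ = hc/λ - φ

First, calculate the photon energy:
E_photon = hc/λ = (6.626×10⁻³⁴ J·s)(3×10⁸ m/s) / (170.4×10⁻⁹ m)
E_photon = 7.2761 eV

Then, the maximum kinetic energy:
KE_max = E_photon - φ = 7.2761 eV - 3.93 eV = 3.3461 eV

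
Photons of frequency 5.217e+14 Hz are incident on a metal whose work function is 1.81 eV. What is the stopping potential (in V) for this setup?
0.3476 V

The stopping potential V_s satisfies: eV_s = KE_max

First, find KE_max using Einstein's equation:
E_photon = hf = (6.626×10⁻³⁴ J·s)(5.217e+14 Hz) = 2.1576 eV
KE_max = E_photon - φ = 2.1576 - 1.81 = 0.3476 eV

Since eV_s = KE_max:
V_s = KE_max/e = 0.3476 V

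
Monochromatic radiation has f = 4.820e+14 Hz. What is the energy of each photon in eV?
1.9934 eV

Using E = hf:

E = hf = (6.626×10⁻³⁴ J·s)(4.820e+14 Hz)
E = 1.9934 eV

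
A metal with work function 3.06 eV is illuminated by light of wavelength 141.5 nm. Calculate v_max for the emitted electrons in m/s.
1.4163e+06 m/s

First, find the maximum kinetic energy:
E_photon = hc/λ = 8.7621 eV
KE_max = E_photon - φ = 8.7621 - 3.06 = 5.7021 eV

Convert to Joules: KE_max = 5.7021 × 1.602×10⁻¹⁹ J = 9.1358e-19 J

Then use KE = ½mv² to find velocity:
v = √(2·KE/m) = √(2 × 9.1358e-19 J / 9.109e-31 kg)
v = 1.4163e+06 m/s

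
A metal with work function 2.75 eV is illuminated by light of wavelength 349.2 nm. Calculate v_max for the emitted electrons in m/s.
5.3065e+05 m/s

First, find the maximum kinetic energy:
E_photon = hc/λ = 3.5505 eV
KE_max = E_photon - φ = 3.5505 - 2.75 = 0.8005 eV

Convert to Joules: KE_max = 0.8005 × 1.602×10⁻¹⁹ J = 1.2826e-19 J

Then use KE = ½mv² to find velocity:
v = √(2·KE/m) = √(2 × 1.2826e-19 J / 9.109e-31 kg)
v = 5.3065e+05 m/s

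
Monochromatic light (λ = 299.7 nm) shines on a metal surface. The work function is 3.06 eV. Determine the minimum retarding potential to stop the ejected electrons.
1.0769 V

The stopping potential V_s satisfies: eV_s = KE_max

First, find KE_max using Einstein's equation:
E_photon = hc/λ = 4.1369 eV
KE_max = E_photon - φ = 4.1369 - 3.06 = 1.0769 eV

Since eV_s = KE_max:
V_s = KE_max/e = 1.0769 V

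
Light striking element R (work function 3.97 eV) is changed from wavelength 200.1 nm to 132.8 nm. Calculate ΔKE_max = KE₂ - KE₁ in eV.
3.1400 eV

Using Einstein's equation: KE_max = hc/λ - φ

For λ₁ = 200.1 nm:
KE₁ = hc/λ₁ - φ = 6.1961 - 3.97 = 2.2261 eV

For λ₂ = 132.8 nm:
KE₂ = hc/λ₂ - φ = 9.3362 - 3.97 = 5.3662 eV

Change in KE:
ΔKE = KE₂ - KE₁ = 5.3662 - 2.2261 = 3.1400 eV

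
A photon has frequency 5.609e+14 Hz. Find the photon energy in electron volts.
2.3197 eV

Using E = hf:

E = hf = (6.626×10⁻³⁴ J·s)(5.609e+14 Hz)
E = 2.3197 eV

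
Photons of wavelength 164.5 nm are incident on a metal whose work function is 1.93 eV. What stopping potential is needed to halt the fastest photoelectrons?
5.6070 V

The stopping potential V_s satisfies: eV_s = KE_max

First, find KE_max using Einstein's equation:
E_photon = hc/λ = 7.5370 eV
KE_max = E_photon - φ = 7.5370 - 1.93 = 5.6070 eV

Since eV_s = KE_max:
V_s = KE_max/e = 5.6070 V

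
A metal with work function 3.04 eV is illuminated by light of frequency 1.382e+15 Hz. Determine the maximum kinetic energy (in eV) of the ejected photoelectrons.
2.6755 eV

Using Einstein's photoelectric equation: KE_max = hf - φ

First, calculate the photon energy:
E_photon = hf = (6.626×10⁻³⁴ J·s)(1.382e+15 Hz)
E_photon = 5.7155 eV

Then, the maximum kinetic energy:
KE_max = E_photon - φ = 5.7155 eV - 3.04 eV = 2.6755 eV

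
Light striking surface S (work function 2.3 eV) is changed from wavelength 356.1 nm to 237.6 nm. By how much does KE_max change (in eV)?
1.7365 eV

Using Einstein's equation: KE_max = hc/λ - φ

For λ₁ = 356.1 nm:
KE₁ = hc/λ₁ - φ = 3.4817 - 2.3 = 1.1817 eV

For λ₂ = 237.6 nm:
KE₂ = hc/λ₂ - φ = 5.2182 - 2.3 = 2.9182 eV

Change in KE:
ΔKE = KE₂ - KE₁ = 2.9182 - 1.1817 = 1.7365 eV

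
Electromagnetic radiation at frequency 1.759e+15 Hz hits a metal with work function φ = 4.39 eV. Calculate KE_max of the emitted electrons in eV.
2.8846 eV

Using Einstein's photoelectric equation: KE_max = hf - φ

First, calculate the photon energy:
E_photon = hf = (6.626×10⁻³⁴ J·s)(1.759e+15 Hz)
E_photon = 7.2746 eV

Then, the maximum kinetic energy:
KE_max = E_photon - φ = 7.2746 eV - 4.39 eV = 2.8846 eV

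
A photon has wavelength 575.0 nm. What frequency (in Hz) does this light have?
5.2138e+14 Hz

Using the wave equation: c = fλ

Solving for frequency:
f = c/λ = (3×10⁸ m/s) / (575.0×10⁻⁹ m)
f = 5.2138e+14 Hz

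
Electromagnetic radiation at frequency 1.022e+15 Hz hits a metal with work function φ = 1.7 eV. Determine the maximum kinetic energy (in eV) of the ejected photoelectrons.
2.5267 eV

Using Einstein's photoelectric equation: KE_max = hf - φ

First, calculate the photon energy:
E_photon = hf = (6.626×10⁻³⁴ J·s)(1.022e+15 Hz)
E_photon = 4.2267 eV

Then, the maximum kinetic energy:
KE_max = E_photon - φ = 4.2267 eV - 1.7 eV = 2.5267 eV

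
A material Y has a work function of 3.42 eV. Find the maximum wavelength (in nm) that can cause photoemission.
362.53 nm

The threshold wavelength is when the photon energy equals the work function:
hc/λ₀ = φ

Solving for λ₀:
λ₀ = hc/φ = (6.626×10⁻³⁴ J·s)(3×10⁸ m/s) / (3.42 eV × 1.602×10⁻¹⁹ J/eV)
λ₀ = 362.53 nm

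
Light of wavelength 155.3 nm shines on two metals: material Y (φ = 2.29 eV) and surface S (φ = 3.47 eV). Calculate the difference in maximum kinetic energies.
1.1800 eV

Using KE_max = hc/λ - φ for each metal:

Photon energy: E = hc/λ = 7.9835 eV

For material Y (φ₁ = 2.29 eV):
KE₁ = E - φ₁ = 7.9835 - 2.29 = 5.6935 eV

For surface S (φ₂ = 3.47 eV):
KE₂ = E - φ₂ = 7.9835 - 3.47 = 4.5135 eV

Difference:
ΔKE = KE₁ - KE₂ = 5.6935 - 4.5135 = 1.1800 eV

Note: The difference equals the difference in work functions: 3.47 - 2.29 = 1.18 eV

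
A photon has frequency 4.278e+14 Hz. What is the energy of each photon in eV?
1.7692 eV

Using E = hf:

E = hf = (6.626×10⁻³⁴ J·s)(4.278e+14 Hz)
E = 1.7692 eV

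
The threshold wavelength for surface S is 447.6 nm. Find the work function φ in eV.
2.77 eV

At the threshold wavelength, photon energy equals work function:
φ = hc/λ₀

Calculating:
φ = (6.626×10⁻³⁴ J·s)(3×10⁸ m/s) / (447.6×10⁻⁹ m)
φ = 2.77 eV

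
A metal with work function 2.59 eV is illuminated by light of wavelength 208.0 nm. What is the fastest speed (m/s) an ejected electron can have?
1.0889e+06 m/s

First, find the maximum kinetic energy:
E_photon = hc/λ = 5.9608 eV
KE_max = E_photon - φ = 5.9608 - 2.59 = 3.3708 eV

Convert to Joules: KE_max = 3.3708 × 1.602×10⁻¹⁹ J = 5.4006e-19 J

Then use KE = ½mv² to find velocity:
v = √(2·KE/m) = √(2 × 5.4006e-19 J / 9.109e-31 kg)
v = 1.0889e+06 m/s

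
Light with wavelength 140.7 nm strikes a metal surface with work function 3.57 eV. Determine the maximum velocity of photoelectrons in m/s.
1.3579e+06 m/s

First, find the maximum kinetic energy:
E_photon = hc/λ = 8.8120 eV
KE_max = E_photon - φ = 8.8120 - 3.57 = 5.2420 eV

Convert to Joules: KE_max = 5.2420 × 1.602×10⁻¹⁹ J = 8.3985e-19 J

Then use KE = ½mv² to find velocity:
v = √(2·KE/m) = √(2 × 8.3985e-19 J / 9.109e-31 kg)
v = 1.3579e+06 m/s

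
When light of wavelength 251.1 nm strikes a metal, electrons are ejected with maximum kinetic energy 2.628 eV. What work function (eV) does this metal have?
2.31 eV

From Einstein's photoelectric equation: KE_max = hf - φ = hc/λ - φ

Rearranging for φ:
φ = hc/λ - KE_max

Calculate photon energy:
E_photon = hc/λ = 4.9376 eV

Therefore:
φ = 4.9376 - 2.628 = 2.31 eV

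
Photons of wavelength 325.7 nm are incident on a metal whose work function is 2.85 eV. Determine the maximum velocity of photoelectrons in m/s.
5.8011e+05 m/s

First, find the maximum kinetic energy:
E_photon = hc/λ = 3.8067 eV
KE_max = E_photon - φ = 3.8067 - 2.85 = 0.9567 eV

Convert to Joules: KE_max = 0.9567 × 1.602×10⁻¹⁹ J = 1.5328e-19 J

Then use KE = ½mv² to find velocity:
v = √(2·KE/m) = √(2 × 1.5328e-19 J / 9.109e-31 kg)
v = 5.8011e+05 m/s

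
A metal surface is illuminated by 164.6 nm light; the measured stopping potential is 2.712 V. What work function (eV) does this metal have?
4.82 eV

The stopping potential gives the maximum kinetic energy: KE_max = eV_s = 2.712 eV

From Einstein's photoelectric equation: KE_max = hc/λ - φ
Rearranging: φ = hc/λ - KE_max

Calculate photon energy:
E_photon = hc/λ = (6.626×10⁻³⁴ J·s)(3×10⁸ m/s) / (164.6×10⁻⁹ m) = 7.5325 eV

Therefore:
φ = 7.5325 - 2.712 = 4.82 eV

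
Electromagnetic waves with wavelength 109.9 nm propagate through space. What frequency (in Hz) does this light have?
2.7279e+15 Hz

Using the wave equation: c = fλ

Solving for frequency:
f = c/λ = (3×10⁸ m/s) / (109.9×10⁻⁹ m)
f = 2.7279e+15 Hz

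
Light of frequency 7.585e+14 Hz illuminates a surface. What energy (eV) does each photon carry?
3.1369 eV

Using E = hf:

E = hf = (6.626×10⁻³⁴ J·s)(7.585e+14 Hz)
E = 3.1369 eV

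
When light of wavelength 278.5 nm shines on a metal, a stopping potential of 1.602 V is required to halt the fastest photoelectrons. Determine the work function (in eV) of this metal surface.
2.85 eV

The stopping potential gives the maximum kinetic energy: KE_max = eV_s = 1.602 eV

From Einstein's photoelectric equation: KE_max = hc/λ - φ
Rearranging: φ = hc/λ - KE_max

Calculate photon energy:
E_photon = hc/λ = (6.626×10⁻³⁴ J·s)(3×10⁸ m/s) / (278.5×10⁻⁹ m) = 4.4519 eV

Therefore:
φ = 4.4519 - 1.602 = 2.85 eV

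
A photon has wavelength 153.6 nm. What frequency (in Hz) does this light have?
1.9518e+15 Hz

Using the wave equation: c = fλ

Solving for frequency:
f = c/λ = (3×10⁸ m/s) / (153.6×10⁻⁹ m)
f = 1.9518e+15 Hz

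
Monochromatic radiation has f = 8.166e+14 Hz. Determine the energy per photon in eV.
3.3772 eV

Using E = hf:

E = hf = (6.626×10⁻³⁴ J·s)(8.166e+14 Hz)
E = 3.3772 eV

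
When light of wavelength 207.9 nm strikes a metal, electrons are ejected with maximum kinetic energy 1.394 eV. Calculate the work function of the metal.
4.57 eV

From Einstein's photoelectric equation: KE_max = hf - φ = hc/λ - φ

Rearranging for φ:
φ = hc/λ - KE_max

Calculate photon energy:
E_photon = hc/λ = 5.9636 eV

Therefore:
φ = 5.9636 - 1.394 = 4.57 eV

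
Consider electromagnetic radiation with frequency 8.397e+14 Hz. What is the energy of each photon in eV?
3.4727 eV

Using E = hf:

E = hf = (6.626×10⁻³⁴ J·s)(8.397e+14 Hz)
E = 3.4727 eV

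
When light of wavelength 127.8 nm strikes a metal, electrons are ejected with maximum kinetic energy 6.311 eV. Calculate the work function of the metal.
3.39 eV

From Einstein's photoelectric equation: KE_max = hf - φ = hc/λ - φ

Rearranging for φ:
φ = hc/λ - KE_max

Calculate photon energy:
E_photon = hc/λ = 9.7014 eV

Therefore:
φ = 9.7014 - 6.311 = 3.39 eV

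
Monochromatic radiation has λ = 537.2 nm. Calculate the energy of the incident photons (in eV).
2.3080 eV

Using E = hf = hc/λ:

E = hc/λ = (6.626×10⁻³⁴ J·s)(3×10⁸ m/s) / (537.2×10⁻⁹ m)
E = 2.3080 eV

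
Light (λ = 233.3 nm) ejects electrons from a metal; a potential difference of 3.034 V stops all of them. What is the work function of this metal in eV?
2.28 eV

The stopping potential gives the maximum kinetic energy: KE_max = eV_s = 3.034 eV

From Einstein's photoelectric equation: KE_max = hc/λ - φ
Rearranging: φ = hc/λ - KE_max

Calculate photon energy:
E_photon = hc/λ = (6.626×10⁻³⁴ J·s)(3×10⁸ m/s) / (233.3×10⁻⁹ m) = 5.3144 eV

Therefore:
φ = 5.3144 - 3.034 = 2.28 eV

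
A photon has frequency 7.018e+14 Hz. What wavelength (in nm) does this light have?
427.18 nm

Using the wave equation: c = fλ

Solving for wavelength:
λ = c/f = (3×10⁸ m/s) / (7.018e+14 Hz)
λ = 427.18 nm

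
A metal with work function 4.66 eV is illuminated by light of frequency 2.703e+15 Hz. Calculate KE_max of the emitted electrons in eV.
6.5187 eV

Using Einstein's photoelectric equation: KE_max = hf - φ

First, calculate the photon energy:
E_photon = hf = (6.626×10⁻³⁴ J·s)(2.703e+15 Hz)
E_photon = 11.1787 eV

Then, the maximum kinetic energy:
KE_max = E_photon - φ = 11.1787 eV - 4.66 eV = 6.5187 eV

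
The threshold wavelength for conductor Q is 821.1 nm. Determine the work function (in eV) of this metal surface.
1.51 eV

At the threshold wavelength, photon energy equals work function:
φ = hc/λ₀

Calculating:
φ = (6.626×10⁻³⁴ J·s)(3×10⁸ m/s) / (821.1×10⁻⁹ m)
φ = 1.51 eV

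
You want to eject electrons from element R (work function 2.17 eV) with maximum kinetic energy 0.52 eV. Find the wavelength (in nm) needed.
460.91 nm

From Einstein's equation: KE_max = hc/λ - φ

Rearranging for λ:
hc/λ = KE_max + φ
λ = hc/(KE_max + φ)

Required photon energy:
E_photon = KE_max + φ = 0.52 + 2.17 = 2.69 eV

Required wavelength:
λ = hc/E_photon = (6.626×10⁻³⁴)(3×10⁸) / (2.69 × 1.602×10⁻¹⁹)
λ = 460.91 nm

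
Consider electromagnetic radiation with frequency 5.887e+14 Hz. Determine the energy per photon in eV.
2.4347 eV

Using E = hf:

E = hf = (6.626×10⁻³⁴ J·s)(5.887e+14 Hz)
E = 2.4347 eV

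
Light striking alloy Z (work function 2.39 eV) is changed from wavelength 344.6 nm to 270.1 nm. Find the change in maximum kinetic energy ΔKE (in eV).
0.9924 eV

Using Einstein's equation: KE_max = hc/λ - φ

For λ₁ = 344.6 nm:
KE₁ = hc/λ₁ - φ = 3.5979 - 2.39 = 1.2079 eV

For λ₂ = 270.1 nm:
KE₂ = hc/λ₂ - φ = 4.5903 - 2.39 = 2.2003 eV

Change in KE:
ΔKE = KE₂ - KE₁ = 2.2003 - 1.2079 = 0.9924 eV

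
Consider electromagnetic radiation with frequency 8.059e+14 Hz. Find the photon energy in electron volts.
3.3329 eV

Using E = hf:

E = hf = (6.626×10⁻³⁴ J·s)(8.059e+14 Hz)
E = 3.3329 eV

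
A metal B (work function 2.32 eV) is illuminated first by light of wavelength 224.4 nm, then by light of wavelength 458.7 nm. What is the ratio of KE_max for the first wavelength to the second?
8.3697

Using Einstein's equation: KE_max = hc/λ - φ

For λ₁ = 224.4 nm:
E₁ = hc/λ₁ = 5.5251 eV
KE₁ = E₁ - φ = 5.5251 - 2.32 = 3.2051 eV

For λ₂ = 458.7 nm:
E₂ = hc/λ₂ = 2.7029 eV
KE₂ = E₂ - φ = 2.7029 - 2.32 = 0.3829 eV

Ratio: KE₁/KE₂ = 3.2051/0.3829 = 8.3697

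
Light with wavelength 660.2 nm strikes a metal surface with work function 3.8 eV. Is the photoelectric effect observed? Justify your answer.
No

For photoemission, the photon energy must exceed the work function.

Photon energy: E = hc/λ = 1.8780 eV
Work function: φ = 3.8 eV

Since E_photon (1.8780 eV) < φ (3.8 eV), photoemission will NOT occur.
The threshold wavelength is λ₀ = hc/φ = 326.3 nm.
Since 660.2 nm > 326.3 nm, the photons lack sufficient energy.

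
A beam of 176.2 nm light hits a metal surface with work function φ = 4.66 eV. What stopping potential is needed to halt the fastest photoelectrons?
2.3766 V

The stopping potential V_s satisfies: eV_s = KE_max

First, find KE_max using Einstein's equation:
E_photon = hc/λ = 7.0366 eV
KE_max = E_photon - φ = 7.0366 - 4.66 = 2.3766 eV

Since eV_s = KE_max:
V_s = KE_max/e = 2.3766 V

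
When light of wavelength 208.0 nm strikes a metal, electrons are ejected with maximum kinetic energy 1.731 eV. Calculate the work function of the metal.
4.23 eV

From Einstein's photoelectric equation: KE_max = hf - φ = hc/λ - φ

Rearranging for φ:
φ = hc/λ - KE_max

Calculate photon energy:
E_photon = hc/λ = 5.9608 eV

Therefore:
φ = 5.9608 - 1.731 = 4.23 eV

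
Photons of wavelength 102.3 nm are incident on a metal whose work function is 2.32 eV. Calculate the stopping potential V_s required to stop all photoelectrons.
9.7997 V

The stopping potential V_s satisfies: eV_s = KE_max

First, find KE_max using Einstein's equation:
E_photon = hc/λ = 12.1197 eV
KE_max = E_photon - φ = 12.1197 - 2.32 = 9.7997 eV

Since eV_s = KE_max:
V_s = KE_max/e = 9.7997 V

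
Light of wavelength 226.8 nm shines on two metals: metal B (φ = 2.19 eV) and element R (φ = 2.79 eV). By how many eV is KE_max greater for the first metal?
0.6000 eV

Using KE_max = hc/λ - φ for each metal:

Photon energy: E = hc/λ = 5.4667 eV

For metal B (φ₁ = 2.19 eV):
KE₁ = E - φ₁ = 5.4667 - 2.19 = 3.2767 eV

For element R (φ₂ = 2.79 eV):
KE₂ = E - φ₂ = 5.4667 - 2.79 = 2.6767 eV

Difference:
ΔKE = KE₁ - KE₂ = 3.2767 - 2.6767 = 0.6000 eV

Note: The difference equals the difference in work functions: 2.79 - 2.19 = 0.60 eV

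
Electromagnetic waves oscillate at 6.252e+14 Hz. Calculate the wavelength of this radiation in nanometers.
479.51 nm

Using the wave equation: c = fλ

Solving for wavelength:
λ = c/f = (3×10⁸ m/s) / (6.252e+14 Hz)
λ = 479.51 nm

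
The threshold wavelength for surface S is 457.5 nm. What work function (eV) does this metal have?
2.71 eV

At the threshold wavelength, photon energy equals work function:
φ = hc/λ₀

Calculating:
φ = (6.626×10⁻³⁴ J·s)(3×10⁸ m/s) / (457.5×10⁻⁹ m)
φ = 2.71 eV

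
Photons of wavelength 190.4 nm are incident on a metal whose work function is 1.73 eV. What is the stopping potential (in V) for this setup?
4.7818 V

The stopping potential V_s satisfies: eV_s = KE_max

First, find KE_max using Einstein's equation:
E_photon = hc/λ = 6.5118 eV
KE_max = E_photon - φ = 6.5118 - 1.73 = 4.7818 eV

Since eV_s = KE_max:
V_s = KE_max/e = 4.7818 V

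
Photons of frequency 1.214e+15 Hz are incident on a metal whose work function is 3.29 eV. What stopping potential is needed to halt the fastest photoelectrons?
1.7307 V

The stopping potential V_s satisfies: eV_s = KE_max

First, find KE_max using Einstein's equation:
E_photon = hf = (6.626×10⁻³⁴ J·s)(1.214e+15 Hz) = 5.0207 eV
KE_max = E_photon - φ = 5.0207 - 3.29 = 1.7307 eV

Since eV_s = KE_max:
V_s = KE_max/e = 1.7307 V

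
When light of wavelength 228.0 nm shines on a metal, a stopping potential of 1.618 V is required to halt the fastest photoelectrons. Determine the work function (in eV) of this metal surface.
3.82 eV

The stopping potential gives the maximum kinetic energy: KE_max = eV_s = 1.618 eV

From Einstein's photoelectric equation: KE_max = hc/λ - φ
Rearranging: φ = hc/λ - KE_max

Calculate photon energy:
E_photon = hc/λ = (6.626×10⁻³⁴ J·s)(3×10⁸ m/s) / (228.0×10⁻⁹ m) = 5.4379 eV

Therefore:
φ = 5.4379 - 1.618 = 3.82 eV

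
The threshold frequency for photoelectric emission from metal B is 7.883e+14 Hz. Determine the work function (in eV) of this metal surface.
3.26 eV

At the threshold frequency, photon energy equals work function:
φ = hf₀

Calculating:
φ = (6.626×10⁻³⁴ J·s)(7.883e+14 Hz)
φ = 3.26 eV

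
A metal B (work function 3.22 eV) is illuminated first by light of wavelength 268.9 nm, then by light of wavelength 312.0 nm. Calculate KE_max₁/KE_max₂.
1.8449

Using Einstein's equation: KE_max = hc/λ - φ

For λ₁ = 268.9 nm:
E₁ = hc/λ₁ = 4.6108 eV
KE₁ = E₁ - φ = 4.6108 - 3.22 = 1.3908 eV

For λ₂ = 312.0 nm:
E₂ = hc/λ₂ = 3.9739 eV
KE₂ = E₂ - φ = 3.9739 - 3.22 = 0.7539 eV

Ratio: KE₁/KE₂ = 1.3908/0.7539 = 1.8449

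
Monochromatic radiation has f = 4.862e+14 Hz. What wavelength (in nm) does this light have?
616.60 nm

Using the wave equation: c = fλ

Solving for wavelength:
λ = c/f = (3×10⁸ m/s) / (4.862e+14 Hz)
λ = 616.60 nm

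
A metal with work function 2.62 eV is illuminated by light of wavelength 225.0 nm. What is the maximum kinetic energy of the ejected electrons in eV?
2.8904 eV

Using Einstein's photoelectric equation: KE_max = hf - φ = hc/λ - φ

First, calculate the photon energy:
E_photon = hc/λ = (6.626×10⁻³⁴ J·s)(3×10⁸ m/s) / (225.0×10⁻⁹ m)
E_photon = 5.5104 eV

Then, the maximum kinetic energy:
KE_max = E_photon - φ = 5.5104 eV - 2.62 eV = 2.8904 eV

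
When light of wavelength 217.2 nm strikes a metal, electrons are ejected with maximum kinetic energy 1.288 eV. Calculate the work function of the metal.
4.42 eV

From Einstein's photoelectric equation: KE_max = hf - φ = hc/λ - φ

Rearranging for φ:
φ = hc/λ - KE_max

Calculate photon energy:
E_photon = hc/λ = 5.7083 eV

Therefore:
φ = 5.7083 - 1.288 = 4.42 eV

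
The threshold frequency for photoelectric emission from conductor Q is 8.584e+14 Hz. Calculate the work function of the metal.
3.55 eV

At the threshold frequency, photon energy equals work function:
φ = hf₀

Calculating:
φ = (6.626×10⁻³⁴ J·s)(8.584e+14 Hz)
φ = 3.55 eV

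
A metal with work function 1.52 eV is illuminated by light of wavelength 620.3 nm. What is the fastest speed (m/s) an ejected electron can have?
4.1039e+05 m/s

First, find the maximum kinetic energy:
E_photon = hc/λ = 1.9988 eV
KE_max = E_photon - φ = 1.9988 - 1.52 = 0.4788 eV

Convert to Joules: KE_max = 0.4788 × 1.602×10⁻¹⁹ J = 7.6709e-20 J

Then use KE = ½mv² to find velocity:
v = √(2·KE/m) = √(2 × 7.6709e-20 J / 9.109e-31 kg)
v = 4.1039e+05 m/s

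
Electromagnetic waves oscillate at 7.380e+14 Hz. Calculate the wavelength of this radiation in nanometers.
406.22 nm

Using the wave equation: c = fλ

Solving for wavelength:
λ = c/f = (3×10⁸ m/s) / (7.380e+14 Hz)
λ = 406.22 nm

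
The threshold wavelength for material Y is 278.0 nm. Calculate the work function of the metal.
4.46 eV

At the threshold wavelength, photon energy equals work function:
φ = hc/λ₀

Calculating:
φ = (6.626×10⁻³⁴ J·s)(3×10⁸ m/s) / (278.0×10⁻⁹ m)
φ = 4.46 eV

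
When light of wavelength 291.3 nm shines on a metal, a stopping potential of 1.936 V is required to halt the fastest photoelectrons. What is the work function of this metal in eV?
2.32 eV

The stopping potential gives the maximum kinetic energy: KE_max = eV_s = 1.936 eV

From Einstein's photoelectric equation: KE_max = hc/λ - φ
Rearranging: φ = hc/λ - KE_max

Calculate photon energy:
E_photon = hc/λ = (6.626×10⁻³⁴ J·s)(3×10⁸ m/s) / (291.3×10⁻⁹ m) = 4.2562 eV

Therefore:
φ = 4.2562 - 1.936 = 2.32 eV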